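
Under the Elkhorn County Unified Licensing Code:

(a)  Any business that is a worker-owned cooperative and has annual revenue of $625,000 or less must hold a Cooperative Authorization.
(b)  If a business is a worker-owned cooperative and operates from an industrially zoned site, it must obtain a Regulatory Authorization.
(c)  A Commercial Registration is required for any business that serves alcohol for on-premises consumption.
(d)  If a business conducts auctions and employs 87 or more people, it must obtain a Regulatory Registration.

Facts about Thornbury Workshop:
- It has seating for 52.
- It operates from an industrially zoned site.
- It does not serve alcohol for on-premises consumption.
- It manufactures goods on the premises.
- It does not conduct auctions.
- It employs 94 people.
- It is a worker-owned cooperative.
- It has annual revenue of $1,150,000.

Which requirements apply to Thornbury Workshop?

(a) is a worker-owned cooperative; revenue $1,150,000 > $625,000 → Cooperative Authorization not required.
(b) is a worker-owned cooperative; operates from an industrially zoned site → Regulatory Authorization required.
(c) does not serve alcohol for on-premises consumption → Commercial Registration not required.
(d) does not conduct auctions; employees 94 ≥ 87 → Regulatory Registration not required.

Regulatory Authorization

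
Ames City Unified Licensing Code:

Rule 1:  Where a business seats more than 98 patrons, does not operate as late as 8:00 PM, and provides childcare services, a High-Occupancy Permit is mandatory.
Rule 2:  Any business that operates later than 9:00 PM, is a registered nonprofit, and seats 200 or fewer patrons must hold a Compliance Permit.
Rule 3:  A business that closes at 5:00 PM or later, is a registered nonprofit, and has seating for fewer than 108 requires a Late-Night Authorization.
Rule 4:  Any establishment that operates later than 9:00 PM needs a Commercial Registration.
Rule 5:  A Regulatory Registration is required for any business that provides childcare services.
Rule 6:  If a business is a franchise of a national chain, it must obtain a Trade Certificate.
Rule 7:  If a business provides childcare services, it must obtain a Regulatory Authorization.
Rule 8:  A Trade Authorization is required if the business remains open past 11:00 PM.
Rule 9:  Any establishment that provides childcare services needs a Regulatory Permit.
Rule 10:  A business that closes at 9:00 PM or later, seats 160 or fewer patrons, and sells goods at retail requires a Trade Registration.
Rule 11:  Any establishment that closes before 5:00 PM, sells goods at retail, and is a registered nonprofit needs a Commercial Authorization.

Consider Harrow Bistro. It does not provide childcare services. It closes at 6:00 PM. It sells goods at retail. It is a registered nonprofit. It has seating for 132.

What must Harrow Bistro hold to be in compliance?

None

Rule 1: seating 132 > 98; closes 6:00 PM, at/before 8:00 PM; does not provide childcare services → High-Occupancy Permit not required.
Rule 2: closes 6:00 PM, at/before 9:00 PM; is a registered nonprofit; seating 132 ≤ 200 → Compliance Permit not required.
Rule 3: closes 6:00 PM, after 5:00 PM; is a registered nonprofit; seating 132 ≥ 108 → Late-Night Authorization not required.
Rule 4: closes 6:00 PM, at/before 9:00 PM → Commercial Registration not required.
Rule 5: does not provide childcare services → Regulatory Registration not required.
Rule 6: is a registered nonprofit (not: is a franchise of a national chain) → Trade Certificate not required.
Rule 7: does not provide childcare services → Regulatory Authorization not required.
Rule 8: closes 6:00 PM, at/before 11:00 PM → Trade Authorization not required.
Rule 9: does not provide childcare services → Regulatory Permit not required.
Rule 10: closes 6:00 PM, at/before 9:00 PM; seating 132 ≤ 160; sells goods at retail → Trade Registration not required.
Rule 11: closes 6:00 PM, after 5:00 PM; sells goods at retail; is a registered nonprofit → Commercial Authorization not required.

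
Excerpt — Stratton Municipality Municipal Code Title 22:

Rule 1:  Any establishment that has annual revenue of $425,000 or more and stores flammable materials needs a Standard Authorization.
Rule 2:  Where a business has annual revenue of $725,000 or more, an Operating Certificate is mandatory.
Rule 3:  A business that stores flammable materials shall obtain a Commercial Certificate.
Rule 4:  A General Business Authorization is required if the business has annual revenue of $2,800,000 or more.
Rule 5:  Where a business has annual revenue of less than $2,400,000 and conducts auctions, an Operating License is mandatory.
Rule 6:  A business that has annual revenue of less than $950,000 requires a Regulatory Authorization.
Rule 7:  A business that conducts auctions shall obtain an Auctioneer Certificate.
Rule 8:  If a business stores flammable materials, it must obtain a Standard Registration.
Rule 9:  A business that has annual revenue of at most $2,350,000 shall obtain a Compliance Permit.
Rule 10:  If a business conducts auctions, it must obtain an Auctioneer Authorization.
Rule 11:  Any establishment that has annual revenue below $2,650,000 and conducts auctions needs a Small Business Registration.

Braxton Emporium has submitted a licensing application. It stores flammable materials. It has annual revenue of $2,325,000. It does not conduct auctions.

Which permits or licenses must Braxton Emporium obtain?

Commercial Certificate, Compliance Permit, Operating Certificate, Standard Authorization, Standard Registration

Rule 1: revenue $2,325,000 ≥ $425,000; stores flammable materials → Standard Authorization required.
Rule 2: revenue $2,325,000 ≥ $725,000 → Operating Certificate required.
Rule 3: stores flammable materials → Commercial Certificate required.
Rule 4: revenue $2,325,000 < $2,800,000 → General Business Authorization not required.
Rule 5: revenue $2,325,000 < $2,400,000; does not conduct auctions → Operating License not required.
Rule 6: revenue $2,325,000 ≥ $950,000 → Regulatory Authorization not required.
Rule 7: does not conduct auctions → Auctioneer Certificate not required.
Rule 8: stores flammable materials → Standard Registration required.
Rule 9: revenue $2,325,000 ≤ $2,350,000 → Compliance Permit required.
Rule 10: does not conduct auctions → Auctioneer Authorization not required.
Rule 11: revenue $2,325,000 < $2,650,000; does not conduct auctions → Small Business Registration not required.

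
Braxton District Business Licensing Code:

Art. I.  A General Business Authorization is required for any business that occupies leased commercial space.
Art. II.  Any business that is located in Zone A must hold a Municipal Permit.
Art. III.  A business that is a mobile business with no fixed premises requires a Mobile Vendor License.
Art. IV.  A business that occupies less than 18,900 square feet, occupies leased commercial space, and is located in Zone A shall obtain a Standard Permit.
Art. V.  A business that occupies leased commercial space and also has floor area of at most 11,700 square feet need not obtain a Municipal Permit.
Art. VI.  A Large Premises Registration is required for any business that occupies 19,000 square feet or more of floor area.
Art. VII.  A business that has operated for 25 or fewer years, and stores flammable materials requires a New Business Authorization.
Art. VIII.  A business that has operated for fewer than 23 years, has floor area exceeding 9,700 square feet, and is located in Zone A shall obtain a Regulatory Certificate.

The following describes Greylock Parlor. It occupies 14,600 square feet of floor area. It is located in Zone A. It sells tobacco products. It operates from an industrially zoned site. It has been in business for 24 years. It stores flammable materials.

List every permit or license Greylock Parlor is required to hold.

Art. I. operates from an industrially zoned site (not: occupies leased commercial space) → General Business Authorization not required.
Art. II. is located in Zone A → Municipal Permit required.
Art. III. operates from an industrially zoned site (not: is a mobile business with no fixed premises) → Mobile Vendor License not required.
Art. IV. floor area 14,600 square feet < 18,900 square feet; operates from an industrially zoned site (not: occupies leased commercial space); is located in Zone A → Standard Permit not required.
Art. V. operates from an industrially zoned site (not: occupies leased commercial space); floor area 14,600 square feet > 11,700 square feet → Municipal Permit exemption does not apply.
Art. VI. floor area 14,600 square feet < 19,000 square feet → Large Premises Registration not required.
Art. VII. years in business 24 ≤ 25; stores flammable materials → New Business Authorization required.
Art. VIII. years in business 24 ≥ 23; floor area 14,600 square feet > 9,700 square feet; is located in Zone A → Regulatory Certificate not required.

Municipal Permit, New Business Authorization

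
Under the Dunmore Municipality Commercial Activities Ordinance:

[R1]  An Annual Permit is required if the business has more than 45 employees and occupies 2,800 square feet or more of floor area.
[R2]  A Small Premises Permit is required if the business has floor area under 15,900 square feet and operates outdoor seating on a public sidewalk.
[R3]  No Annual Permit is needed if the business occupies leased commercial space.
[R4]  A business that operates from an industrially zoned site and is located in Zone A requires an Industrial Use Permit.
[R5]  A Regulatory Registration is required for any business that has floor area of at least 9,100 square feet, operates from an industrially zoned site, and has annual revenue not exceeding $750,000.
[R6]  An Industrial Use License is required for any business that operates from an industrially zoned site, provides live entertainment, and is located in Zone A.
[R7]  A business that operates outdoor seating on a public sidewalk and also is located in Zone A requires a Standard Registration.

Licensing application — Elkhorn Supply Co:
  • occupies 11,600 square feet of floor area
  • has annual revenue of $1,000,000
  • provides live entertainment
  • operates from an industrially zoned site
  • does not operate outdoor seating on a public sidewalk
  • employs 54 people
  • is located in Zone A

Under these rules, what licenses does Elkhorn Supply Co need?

Annual Permit, Industrial Use License, Industrial Use Permit

[R1] employees 54 > 45; floor area 11,600 square feet ≥ 2,800 square feet → Annual Permit required.
[R2] floor area 11,600 square feet < 15,900 square feet; does not operate outdoor seating on a public sidewalk → Small Premises Permit not required.
[R3] operates from an industrially zoned site (not: occupies leased commercial space) → Annual Permit exemption does not apply.
[R4] operates from an industrially zoned site; is located in Zone A → Industrial Use Permit required.
[R5] floor area 11,600 square feet ≥ 9,100 square feet; operates from an industrially zoned site; revenue $1,000,000 > $750,000 → Regulatory Registration not required.
[R6] operates from an industrially zoned site; provides live entertainment; is located in Zone A → Industrial Use License required.
[R7] does not operate outdoor seating on a public sidewalk; is located in Zone A → Standard Registration not required.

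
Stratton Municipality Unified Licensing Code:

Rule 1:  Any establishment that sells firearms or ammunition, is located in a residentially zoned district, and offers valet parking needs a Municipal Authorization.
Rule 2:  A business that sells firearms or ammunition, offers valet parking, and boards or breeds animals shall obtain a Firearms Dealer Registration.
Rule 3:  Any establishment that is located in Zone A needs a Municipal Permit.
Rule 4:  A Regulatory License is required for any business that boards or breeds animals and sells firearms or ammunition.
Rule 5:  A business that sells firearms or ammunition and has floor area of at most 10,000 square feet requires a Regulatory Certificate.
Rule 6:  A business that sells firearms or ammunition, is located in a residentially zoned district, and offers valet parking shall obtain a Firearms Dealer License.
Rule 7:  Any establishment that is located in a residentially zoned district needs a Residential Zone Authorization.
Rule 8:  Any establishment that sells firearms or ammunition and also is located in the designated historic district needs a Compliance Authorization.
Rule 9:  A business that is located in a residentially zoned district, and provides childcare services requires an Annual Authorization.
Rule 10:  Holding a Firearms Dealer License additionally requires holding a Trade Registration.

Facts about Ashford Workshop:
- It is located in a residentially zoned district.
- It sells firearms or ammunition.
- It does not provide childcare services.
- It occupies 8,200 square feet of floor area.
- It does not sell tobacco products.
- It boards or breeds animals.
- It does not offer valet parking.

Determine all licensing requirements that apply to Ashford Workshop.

Rule 1: sells firearms or ammunition; is located in a residentially zoned district; does not offer valet parking → Municipal Authorization not required.
Rule 2: sells firearms or ammunition; does not offer valet parking; boards or breeds animals → Firearms Dealer Registration not required.
Rule 3: is located in a residentially zoned district (not: is located in Zone A) → Municipal Permit not required.
Rule 4: boards or breeds animals; sells firearms or ammunition → Regulatory License required.
Rule 5: sells firearms or ammunition; floor area 8,200 square feet ≤ 10,000 square feet → Regulatory Certificate required.
Rule 6: sells firearms or ammunition; is located in a residentially zoned district; does not offer valet parking → Firearms Dealer License not required.
Rule 7: is located in a residentially zoned district → Residential Zone Authorization required.
Rule 8: sells firearms or ammunition; is located in a residentially zoned district (not: is located in the designated historic district) → Compliance Authorization not required.
Rule 9: is located in a residentially zoned district; does not provide childcare services → Annual Authorization not required.
Rule 10: Firearms Dealer License is not required → no effect.

Regulatory Certificate, Regulatory License, Residential Zone Authorization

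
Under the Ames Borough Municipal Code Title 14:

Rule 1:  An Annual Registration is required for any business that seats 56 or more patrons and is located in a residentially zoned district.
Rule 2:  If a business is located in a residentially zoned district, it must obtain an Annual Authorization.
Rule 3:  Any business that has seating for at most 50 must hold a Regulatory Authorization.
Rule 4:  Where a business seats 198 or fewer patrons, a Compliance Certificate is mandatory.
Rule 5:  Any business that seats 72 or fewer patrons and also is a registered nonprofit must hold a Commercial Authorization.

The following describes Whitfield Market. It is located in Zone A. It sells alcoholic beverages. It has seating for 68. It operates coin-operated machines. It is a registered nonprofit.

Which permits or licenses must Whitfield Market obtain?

Rule 1: seating 68 ≥ 56; is located in Zone A (not: is located in a residentially zoned district) → Annual Registration not required.
Rule 2: is located in Zone A (not: is located in a residentially zoned district) → Annual Authorization not required.
Rule 3: seating 68 > 50 → Regulatory Authorization not required.
Rule 4: seating 68 ≤ 198 → Compliance Certificate required.
Rule 5: seating 68 ≤ 72; is a registered nonprofit → Commercial Authorization required.

Commercial Authorization, Compliance Certificate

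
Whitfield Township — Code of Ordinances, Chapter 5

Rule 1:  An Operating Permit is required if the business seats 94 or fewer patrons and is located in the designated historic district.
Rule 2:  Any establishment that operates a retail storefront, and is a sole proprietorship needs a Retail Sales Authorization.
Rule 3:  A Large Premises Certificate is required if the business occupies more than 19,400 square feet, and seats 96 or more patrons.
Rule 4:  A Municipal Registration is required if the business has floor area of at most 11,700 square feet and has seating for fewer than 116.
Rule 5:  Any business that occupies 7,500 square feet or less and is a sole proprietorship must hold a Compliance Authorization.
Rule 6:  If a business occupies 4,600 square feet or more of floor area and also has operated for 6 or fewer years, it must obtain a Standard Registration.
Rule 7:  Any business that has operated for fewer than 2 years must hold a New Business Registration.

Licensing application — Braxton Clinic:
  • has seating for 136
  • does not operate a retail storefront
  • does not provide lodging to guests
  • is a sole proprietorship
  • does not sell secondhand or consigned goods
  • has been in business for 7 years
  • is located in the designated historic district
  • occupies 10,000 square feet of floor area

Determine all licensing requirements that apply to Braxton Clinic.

Rule 1: seating 136 > 94; is located in the designated historic district → Operating Permit not required.
Rule 2: does not operate a retail storefront; is a sole proprietorship → Retail Sales Authorization not required.
Rule 3: floor area 10,000 square feet ≤ 19,400 square feet; seating 136 ≥ 96 → Large Premises Certificate not required.
Rule 4: floor area 10,000 square feet ≤ 11,700 square feet; seating 136 ≥ 116 → Municipal Registration not required.
Rule 5: floor area 10,000 square feet > 7,500 square feet; is a sole proprietorship → Compliance Authorization not required.
Rule 6: floor area 10,000 square feet ≥ 4,600 square feet; years in business 7 > 6 → Standard Registration not required.
Rule 7: years in business 7 ≥ 2 → New Business Registration not required.

None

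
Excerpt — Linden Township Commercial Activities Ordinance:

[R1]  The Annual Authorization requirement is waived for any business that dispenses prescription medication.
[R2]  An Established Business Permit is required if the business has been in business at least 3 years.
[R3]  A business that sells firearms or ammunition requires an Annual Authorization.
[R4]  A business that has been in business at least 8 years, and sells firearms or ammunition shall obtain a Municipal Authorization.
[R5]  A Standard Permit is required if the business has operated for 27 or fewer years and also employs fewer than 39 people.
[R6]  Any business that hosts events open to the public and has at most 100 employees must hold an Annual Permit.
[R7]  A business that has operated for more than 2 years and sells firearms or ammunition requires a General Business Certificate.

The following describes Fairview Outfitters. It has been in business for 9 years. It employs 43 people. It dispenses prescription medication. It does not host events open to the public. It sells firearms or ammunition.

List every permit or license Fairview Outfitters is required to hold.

Established Business Permit, General Business Certificate, Municipal Authorization

[R1] dispenses prescription medication → exempt from Annual Authorization.
[R2] years in business 9 ≥ 3 → Established Business Permit required.
[R3] sells firearms or ammunition → Annual Authorization required.
[R4] years in business 9 ≥ 8; sells firearms or ammunition → Municipal Authorization required.
[R5] years in business 9 ≤ 27; employees 43 ≥ 39 → Standard Permit not required.
[R6] does not host events open to the public; employees 43 ≤ 100 → Annual Permit not required.
[R7] years in business 9 > 2; sells firearms or ammunition → General Business Certificate required.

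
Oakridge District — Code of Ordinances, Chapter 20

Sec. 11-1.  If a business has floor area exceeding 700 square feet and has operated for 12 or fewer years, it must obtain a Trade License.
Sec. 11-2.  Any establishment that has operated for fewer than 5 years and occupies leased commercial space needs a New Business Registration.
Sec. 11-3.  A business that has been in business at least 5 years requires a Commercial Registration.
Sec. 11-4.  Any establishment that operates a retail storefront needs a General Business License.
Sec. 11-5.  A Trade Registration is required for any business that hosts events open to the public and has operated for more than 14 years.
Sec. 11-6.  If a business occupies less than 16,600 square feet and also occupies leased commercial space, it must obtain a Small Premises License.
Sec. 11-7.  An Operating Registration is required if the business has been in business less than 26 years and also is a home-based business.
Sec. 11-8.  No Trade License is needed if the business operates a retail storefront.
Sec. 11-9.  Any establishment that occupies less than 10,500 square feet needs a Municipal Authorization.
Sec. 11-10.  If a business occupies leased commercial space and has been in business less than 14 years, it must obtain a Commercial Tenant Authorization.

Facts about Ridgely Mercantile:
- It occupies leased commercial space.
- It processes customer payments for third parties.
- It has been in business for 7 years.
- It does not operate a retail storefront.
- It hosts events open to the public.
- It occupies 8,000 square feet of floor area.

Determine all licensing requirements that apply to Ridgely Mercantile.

Commercial Registration, Commercial Tenant Authorization, Municipal Authorization, Small Premises License, Trade License

Sec. 11-1. floor area 8,000 square feet > 700 square feet; years in business 7 ≤ 12 → Trade License required.
Sec. 11-2. years in business 7 ≥ 5; occupies leased commercial space → New Business Registration not required.
Sec. 11-3. years in business 7 ≥ 5 → Commercial Registration required.
Sec. 11-4. does not operate a retail storefront → General Business License not required.
Sec. 11-5. hosts events open to the public; years in business 7 ≤ 14 → Trade Registration not required.
Sec. 11-6. floor area 8,000 square feet < 16,600 square feet; occupies leased commercial space → Small Premises License required.
Sec. 11-7. years in business 7 < 26; occupies leased commercial space (not: is a home-based business) → Operating Registration not required.
Sec. 11-8. does not operate a retail storefront → Trade License exemption does not apply.
Sec. 11-9. floor area 8,000 square feet < 10,500 square feet → Municipal Authorization required.
Sec. 11-10. occupies leased commercial space; years in business 7 < 14 → Commercial Tenant Authorization required.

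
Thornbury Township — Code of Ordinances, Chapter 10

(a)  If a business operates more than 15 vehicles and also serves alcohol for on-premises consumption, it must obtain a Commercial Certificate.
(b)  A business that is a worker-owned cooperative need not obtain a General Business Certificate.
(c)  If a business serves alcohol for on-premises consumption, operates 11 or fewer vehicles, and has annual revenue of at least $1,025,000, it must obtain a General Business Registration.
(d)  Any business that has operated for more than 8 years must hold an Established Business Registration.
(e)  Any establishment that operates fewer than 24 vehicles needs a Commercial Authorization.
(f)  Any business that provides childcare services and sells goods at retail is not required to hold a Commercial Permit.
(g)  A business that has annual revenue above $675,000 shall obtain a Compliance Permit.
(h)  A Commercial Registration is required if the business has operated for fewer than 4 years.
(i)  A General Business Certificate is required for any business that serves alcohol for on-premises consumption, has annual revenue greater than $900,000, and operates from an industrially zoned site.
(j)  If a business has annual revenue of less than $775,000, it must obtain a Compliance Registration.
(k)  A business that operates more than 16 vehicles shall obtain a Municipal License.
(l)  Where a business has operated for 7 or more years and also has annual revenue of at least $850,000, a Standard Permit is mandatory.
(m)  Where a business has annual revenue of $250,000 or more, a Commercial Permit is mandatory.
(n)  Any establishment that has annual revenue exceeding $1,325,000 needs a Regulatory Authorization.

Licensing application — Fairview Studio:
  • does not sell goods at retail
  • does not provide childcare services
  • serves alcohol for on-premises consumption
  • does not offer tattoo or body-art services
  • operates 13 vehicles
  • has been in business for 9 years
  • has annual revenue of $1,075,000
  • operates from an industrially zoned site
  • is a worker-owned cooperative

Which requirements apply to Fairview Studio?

(a) vehicles 13 ≤ 15; serves alcohol for on-premises consumption → Commercial Certificate not required.
(b) is a worker-owned cooperative → exempt from General Business Certificate.
(c) serves alcohol for on-premises consumption; vehicles 13 > 11; revenue $1,075,000 ≥ $1,025,000 → General Business Registration not required.
(d) years in business 9 > 8 → Established Business Registration required.
(e) vehicles 13 < 24 → Commercial Authorization required.
(f) does not provide childcare services; does not sell goods at retail → Commercial Permit exemption does not apply.
(g) revenue $1,075,000 > $675,000 → Compliance Permit required.
(h) years in business 9 ≥ 4 → Commercial Registration not required.
(i) serves alcohol for on-premises consumption; revenue $1,075,000 > $900,000; operates from an industrially zoned site → General Business Certificate required.
(j) revenue $1,075,000 ≥ $775,000 → Compliance Registration not required.
(k) vehicles 13 ≤ 16 → Municipal License not required.
(l) years in business 9 ≥ 7; revenue $1,075,000 ≥ $850,000 → Standard Permit required.
(m) revenue $1,075,000 ≥ $250,000 → Commercial Permit required.
(n) revenue $1,075,000 ≤ $1,325,000 → Regulatory Authorization not required.

Commercial Authorization, Commercial Permit, Compliance Permit, Established Business Registration, Standard Permit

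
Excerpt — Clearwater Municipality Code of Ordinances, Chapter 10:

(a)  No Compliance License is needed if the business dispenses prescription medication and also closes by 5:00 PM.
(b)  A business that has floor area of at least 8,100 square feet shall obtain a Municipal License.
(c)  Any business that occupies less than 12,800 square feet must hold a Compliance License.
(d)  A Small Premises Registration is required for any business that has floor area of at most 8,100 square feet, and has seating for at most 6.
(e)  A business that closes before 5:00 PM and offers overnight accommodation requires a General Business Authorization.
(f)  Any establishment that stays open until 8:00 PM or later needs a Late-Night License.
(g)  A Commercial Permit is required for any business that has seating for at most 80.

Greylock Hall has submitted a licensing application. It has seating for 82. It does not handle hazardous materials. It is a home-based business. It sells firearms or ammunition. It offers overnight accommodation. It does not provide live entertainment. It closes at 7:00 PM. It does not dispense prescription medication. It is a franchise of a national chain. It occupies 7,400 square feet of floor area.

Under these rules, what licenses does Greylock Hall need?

(a) does not dispense prescription medication; closes 7:00 PM, after 5:00 PM → Compliance License exemption does not apply.
(b) floor area 7,400 square feet < 8,100 square feet → Municipal License not required.
(c) floor area 7,400 square feet < 12,800 square feet → Compliance License required.
(d) floor area 7,400 square feet ≤ 8,100 square feet; seating 82 > 6 → Small Premises Registration not required.
(e) closes 7:00 PM, after 5:00 PM; offers overnight accommodation → General Business Authorization not required.
(f) closes 7:00 PM, at/before 8:00 PM → Late-Night License not required.
(g) seating 82 > 80 → Commercial Permit not required.

Compliance License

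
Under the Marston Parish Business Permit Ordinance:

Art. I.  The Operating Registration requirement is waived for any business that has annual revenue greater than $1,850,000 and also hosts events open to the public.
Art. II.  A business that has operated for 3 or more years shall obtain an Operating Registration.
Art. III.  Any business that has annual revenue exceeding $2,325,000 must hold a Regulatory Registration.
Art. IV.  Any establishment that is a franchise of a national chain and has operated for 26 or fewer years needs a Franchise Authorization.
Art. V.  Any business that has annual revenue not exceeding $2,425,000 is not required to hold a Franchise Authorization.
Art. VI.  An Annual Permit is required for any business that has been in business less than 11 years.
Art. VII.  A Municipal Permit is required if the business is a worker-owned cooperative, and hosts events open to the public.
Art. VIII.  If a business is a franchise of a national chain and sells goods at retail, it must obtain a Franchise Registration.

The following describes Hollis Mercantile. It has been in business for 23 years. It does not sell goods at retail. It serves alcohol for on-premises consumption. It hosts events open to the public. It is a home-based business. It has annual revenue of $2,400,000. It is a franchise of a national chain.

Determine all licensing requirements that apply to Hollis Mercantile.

Art. I. revenue $2,400,000 > $1,850,000; hosts events open to the public → exempt from Operating Registration.
Art. II. years in business 23 ≥ 3 → Operating Registration required.
Art. III. revenue $2,400,000 > $2,325,000 → Regulatory Registration required.
Art. IV. is a franchise of a national chain; years in business 23 ≤ 26 → Franchise Authorization required.
Art. V. revenue $2,400,000 ≤ $2,425,000 → exempt from Franchise Authorization.
Art. VI. years in business 23 ≥ 11 → Annual Permit not required.
Art. VII. is a franchise of a national chain (not: is a worker-owned cooperative); hosts events open to the public → Municipal Permit not required.
Art. VIII. is a franchise of a national chain; does not sell goods at retail → Franchise Registration not required.

Regulatory Registration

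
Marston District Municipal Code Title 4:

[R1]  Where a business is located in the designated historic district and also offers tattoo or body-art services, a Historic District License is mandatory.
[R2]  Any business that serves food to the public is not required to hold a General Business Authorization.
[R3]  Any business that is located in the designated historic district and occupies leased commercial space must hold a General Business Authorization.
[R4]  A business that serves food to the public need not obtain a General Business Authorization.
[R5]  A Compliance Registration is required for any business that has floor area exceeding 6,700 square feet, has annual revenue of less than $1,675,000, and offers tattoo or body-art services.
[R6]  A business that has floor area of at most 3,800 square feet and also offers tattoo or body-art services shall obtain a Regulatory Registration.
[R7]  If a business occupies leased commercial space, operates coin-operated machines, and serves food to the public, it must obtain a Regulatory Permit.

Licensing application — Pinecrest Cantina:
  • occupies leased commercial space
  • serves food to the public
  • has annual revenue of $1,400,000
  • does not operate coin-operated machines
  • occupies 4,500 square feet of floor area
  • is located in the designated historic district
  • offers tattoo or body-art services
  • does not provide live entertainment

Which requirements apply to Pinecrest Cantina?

[R1] is located in the designated historic district; offers tattoo or body-art services → Historic District License required.
[R2] serves food to the public → exempt from General Business Authorization.
[R3] is located in the designated historic district; occupies leased commercial space → General Business Authorization required.
[R4] serves food to the public → exempt from General Business Authorization.
[R5] floor area 4,500 square feet ≤ 6,700 square feet; revenue $1,400,000 < $1,675,000; offers tattoo or body-art services → Compliance Registration not required.
[R6] floor area 4,500 square feet > 3,800 square feet; offers tattoo or body-art services → Regulatory Registration not required.
[R7] occupies leased commercial space; does not operate coin-operated machines; serves food to the public → Regulatory Permit not required.

Historic District License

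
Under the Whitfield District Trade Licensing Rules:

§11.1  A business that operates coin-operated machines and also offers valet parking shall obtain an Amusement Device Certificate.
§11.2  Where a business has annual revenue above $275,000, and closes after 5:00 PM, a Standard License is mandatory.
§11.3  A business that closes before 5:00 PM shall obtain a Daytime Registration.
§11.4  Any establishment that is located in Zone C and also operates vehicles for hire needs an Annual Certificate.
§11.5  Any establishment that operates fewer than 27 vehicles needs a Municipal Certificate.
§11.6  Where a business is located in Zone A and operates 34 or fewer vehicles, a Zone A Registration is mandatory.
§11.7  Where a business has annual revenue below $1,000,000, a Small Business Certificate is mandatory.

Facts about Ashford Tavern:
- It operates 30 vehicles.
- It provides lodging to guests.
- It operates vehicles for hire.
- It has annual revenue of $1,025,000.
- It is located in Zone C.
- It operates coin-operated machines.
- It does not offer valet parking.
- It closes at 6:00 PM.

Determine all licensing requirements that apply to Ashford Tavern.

Annual Certificate, Standard License

§11.1 operates coin-operated machines; does not offer valet parking → Amusement Device Certificate not required.
§11.2 revenue $1,025,000 > $275,000; closes 6:00 PM, after 5:00 PM → Standard License required.
§11.3 closes 6:00 PM, after 5:00 PM → Daytime Registration not required.
§11.4 is located in Zone C; operates vehicles for hire → Annual Certificate required.
§11.5 vehicles 30 ≥ 27 → Municipal Certificate not required.
§11.6 is located in Zone C (not: is located in Zone A); vehicles 30 ≤ 34 → Zone A Registration not required.
§11.7 revenue $1,025,000 ≥ $1,000,000 → Small Business Certificate not required.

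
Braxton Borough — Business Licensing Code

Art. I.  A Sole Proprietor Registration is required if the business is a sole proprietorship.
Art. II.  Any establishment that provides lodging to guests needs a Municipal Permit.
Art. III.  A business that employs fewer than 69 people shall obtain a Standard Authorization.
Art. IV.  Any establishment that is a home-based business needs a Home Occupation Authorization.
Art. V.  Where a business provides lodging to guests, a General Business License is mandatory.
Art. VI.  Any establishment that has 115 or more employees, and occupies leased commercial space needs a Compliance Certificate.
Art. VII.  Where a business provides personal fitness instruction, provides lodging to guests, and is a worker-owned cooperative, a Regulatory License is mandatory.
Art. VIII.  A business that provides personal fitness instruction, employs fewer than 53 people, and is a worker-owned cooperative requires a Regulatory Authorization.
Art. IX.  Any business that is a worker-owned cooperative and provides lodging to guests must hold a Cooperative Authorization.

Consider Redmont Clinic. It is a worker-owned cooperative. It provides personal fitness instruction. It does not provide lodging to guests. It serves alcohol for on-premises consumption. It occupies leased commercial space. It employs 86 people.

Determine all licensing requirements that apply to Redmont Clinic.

None

Art. I. is a worker-owned cooperative (not: is a sole proprietorship) → Sole Proprietor Registration not required.
Art. II. does not provide lodging to guests → Municipal Permit not required.
Art. III. employees 86 ≥ 69 → Standard Authorization not required.
Art. IV. occupies leased commercial space (not: is a home-based business) → Home Occupation Authorization not required.
Art. V. does not provide lodging to guests → General Business License not required.
Art. VI. employees 86 < 115; occupies leased commercial space → Compliance Certificate not required.
Art. VII. provides personal fitness instruction; does not provide lodging to guests; is a worker-owned cooperative → Regulatory License not required.
Art. VIII. provides personal fitness instruction; employees 86 ≥ 53; is a worker-owned cooperative → Regulatory Authorization not required.
Art. IX. is a worker-owned cooperative; does not provide lodging to guests → Cooperative Authorization not required.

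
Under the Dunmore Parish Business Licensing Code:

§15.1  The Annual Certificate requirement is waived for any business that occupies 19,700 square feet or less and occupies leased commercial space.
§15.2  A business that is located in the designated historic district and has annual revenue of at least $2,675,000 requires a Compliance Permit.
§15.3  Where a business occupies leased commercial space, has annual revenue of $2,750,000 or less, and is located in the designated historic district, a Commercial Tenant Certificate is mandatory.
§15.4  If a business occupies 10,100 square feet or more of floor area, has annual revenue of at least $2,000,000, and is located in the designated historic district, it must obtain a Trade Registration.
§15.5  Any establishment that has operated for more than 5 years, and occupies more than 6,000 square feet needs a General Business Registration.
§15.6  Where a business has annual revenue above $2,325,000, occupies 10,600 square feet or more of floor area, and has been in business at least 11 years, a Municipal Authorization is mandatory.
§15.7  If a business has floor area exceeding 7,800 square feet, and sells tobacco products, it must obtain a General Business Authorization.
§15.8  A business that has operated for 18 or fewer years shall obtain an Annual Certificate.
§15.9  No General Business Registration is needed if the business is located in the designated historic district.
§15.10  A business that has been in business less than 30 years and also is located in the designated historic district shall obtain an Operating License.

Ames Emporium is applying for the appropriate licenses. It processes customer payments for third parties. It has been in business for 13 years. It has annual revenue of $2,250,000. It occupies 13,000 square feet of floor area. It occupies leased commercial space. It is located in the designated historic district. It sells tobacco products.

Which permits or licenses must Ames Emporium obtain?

Commercial Tenant Certificate, General Business Authorization, Operating License, Trade Registration

§15.1 floor area 13,000 square feet ≤ 19,700 square feet; occupies leased commercial space → exempt from Annual Certificate.
§15.2 is located in the designated historic district; revenue $2,250,000 < $2,675,000 → Compliance Permit not required.
§15.3 occupies leased commercial space; revenue $2,250,000 ≤ $2,750,000; is located in the designated historic district → Commercial Tenant Certificate required.
§15.4 floor area 13,000 square feet ≥ 10,100 square feet; revenue $2,250,000 ≥ $2,000,000; is located in the designated historic district → Trade Registration required.
§15.5 years in business 13 > 5; floor area 13,000 square feet > 6,000 square feet → General Business Registration required.
§15.6 revenue $2,250,000 ≤ $2,325,000; floor area 13,000 square feet ≥ 10,600 square feet; years in business 13 ≥ 11 → Municipal Authorization not required.
§15.7 floor area 13,000 square feet > 7,800 square feet; sells tobacco products → General Business Authorization required.
§15.8 years in business 13 ≤ 18 → Annual Certificate required.
§15.9 is located in the designated historic district → exempt from General Business Registration.
§15.10 years in business 13 < 30; is located in the designated historic district → Operating License required.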